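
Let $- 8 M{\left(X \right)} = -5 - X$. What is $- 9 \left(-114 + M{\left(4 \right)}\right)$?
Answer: $\frac{8127}{8} \approx 1015.9$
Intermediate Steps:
$M{\left(X \right)} = \frac{5}{8} + \frac{X}{8}$ ($M{\left(X \right)} = - \frac{-5 - X}{8} = \frac{5}{8} + \frac{X}{8}$)
$- 9 \left(-114 + M{\left(4 \right)}\right) = - 9 \left(-114 + \left(\frac{5}{8} + \frac{1}{8} \cdot 4\right)\right) = - 9 \left(-114 + \left(\frac{5}{8} + \frac{1}{2}\right)\right) = - 9 \left(-114 + \frac{9}{8}\right) = \left(-9\right) \left(- \frac{903}{8}\right) = \frac{8127}{8}$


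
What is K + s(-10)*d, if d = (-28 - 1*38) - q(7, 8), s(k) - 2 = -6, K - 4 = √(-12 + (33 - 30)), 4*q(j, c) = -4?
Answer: 264 + 3*I ≈ 264.0 + 3.0*I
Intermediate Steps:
q(j, c) = -1 (q(j, c) = (¼)*(-4) = -1)
K = 4 + 3*I (K = 4 + √(-12 + (33 - 30)) = 4 + √(-12 + 3) = 4 + √(-9) = 4 + 3*I ≈ 4.0 + 3.0*I)
s(k) = -4 (s(k) = 2 - 6 = -4)
d = -65 (d = (-28 - 1*38) - 1*(-1) = (-28 - 38) + 1 = -66 + 1 = -65)
K + s(-10)*d = (4 + 3*I) - 4*(-65) = (4 + 3*I) + 260 = 264 + 3*I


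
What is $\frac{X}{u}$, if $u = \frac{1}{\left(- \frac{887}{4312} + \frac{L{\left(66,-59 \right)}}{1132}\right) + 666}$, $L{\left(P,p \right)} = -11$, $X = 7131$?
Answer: $\frac{5793611306667}{1220296} \approx 4.7477 \cdot 10^{6}$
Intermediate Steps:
$u = \frac{1220296}{812454257}$ ($u = \frac{1}{\left(- \frac{887}{4312} - \frac{11}{1132}\right) + 666} = \frac{1}{- \frac{262879}{1220296} + 666} = \frac{1}{\frac{812454257}{1220296}} = \frac{1220296}{812454257} \approx 0.001502$)
$\frac{X}{u} = \frac{7131}{\frac{1220296}{812454257}} = 7131 \cdot \frac{812454257}{1220296} = \frac{5793611306667}{1220296}$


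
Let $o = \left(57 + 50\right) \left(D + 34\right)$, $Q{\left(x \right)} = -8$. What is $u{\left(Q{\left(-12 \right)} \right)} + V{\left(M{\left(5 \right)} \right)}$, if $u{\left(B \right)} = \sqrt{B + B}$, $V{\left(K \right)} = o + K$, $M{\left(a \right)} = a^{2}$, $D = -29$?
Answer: $560 + 4 i \approx 560.0 + 4.0 i$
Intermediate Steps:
$o = 535$ ($o = \left(57 + 50\right) \left(-29 + 34\right) = 107 \cdot 5 = 535$)
$V{\left(K \right)} = 535 + K$
$u{\left(B \right)} = \sqrt{2} \sqrt{B}$ ($u{\left(B \right)} = \sqrt{2 B} = \sqrt{2} \sqrt{B}$)
$u{\left(Q{\left(-12 \right)} \right)} + V{\left(M{\left(5 \right)} \right)} = \sqrt{2} \sqrt{-8} + \left(535 + 5^{2}\right) = \sqrt{2} \cdot 2 i \sqrt{2} + \left(535 + 25\right) = 4 i + 560 = 560 + 4 i$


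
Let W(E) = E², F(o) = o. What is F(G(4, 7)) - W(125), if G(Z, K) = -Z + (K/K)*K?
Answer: -15622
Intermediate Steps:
G(Z, K) = K - Z (G(Z, K) = -Z + 1*K = -Z + K = K - Z)
F(G(4, 7)) - W(125) = (7 - 1*4) - 1*125² = (7 - 4) - 1*15625 = 3 - 15625 = -15622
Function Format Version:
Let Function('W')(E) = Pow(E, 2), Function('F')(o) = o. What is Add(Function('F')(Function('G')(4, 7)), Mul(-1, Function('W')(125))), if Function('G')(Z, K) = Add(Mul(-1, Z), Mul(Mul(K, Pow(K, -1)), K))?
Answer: -15622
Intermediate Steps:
Function('G')(Z, K) = Add(K, Mul(-1, Z)) (Function('G')(Z, K) = Add(Mul(-1, Z), Mul(1, K)) = Add(Mul(-1, Z), K) = Add(K, Mul(-1, Z)))
Add(Function('F')(Function('G')(4, 7)), Mul(-1, Function('W')(125))) = Add(Add(7, Mul(-1, 4)), Mul(-1, Pow(125, 2))) = Add(Add(7, -4), Mul(-1, 15625)) = Add(3, -15625) = -15622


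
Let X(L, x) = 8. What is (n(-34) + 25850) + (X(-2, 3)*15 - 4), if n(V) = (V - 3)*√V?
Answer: 25966 - 37*I*√34 ≈ 25966.0 - 215.75*I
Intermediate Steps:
n(V) = √V*(-3 + V) (n(V) = (-3 + V)*√V = √V*(-3 + V))
(n(-34) + 25850) + (X(-2, 3)*15 - 4) = (√(-34)*(-3 - 34) + 25850) + (8*15 - 4) = ((I*√34)*(-37) + 25850) + (120 - 4) = (-37*I*√34 + 25850) + 116 = (25850 - 37*I*√34) + 116 = 25966 - 37*I*√34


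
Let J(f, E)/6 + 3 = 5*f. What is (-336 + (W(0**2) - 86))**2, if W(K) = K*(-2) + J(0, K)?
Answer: 193600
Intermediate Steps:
J(f, E) = -18 + 30*f (J(f, E) = -18 + 6*(5*f) = -18 + 30*f)
W(K) = -18 - 2*K (W(K) = K*(-2) + (-18 + 30*0) = -2*K + (-18 + 0) = -2*K - 18 = -18 - 2*K)
(-336 + (W(0**2) - 86))**2 = (-336 + ((-18 - 2*0**2) - 86))**2 = (-336 + ((-18 - 2*0) - 86))**2 = (-336 + ((-18 + 0) - 86))**2 = (-336 + (-18 - 86))**2 = (-336 - 104)**2 = (-440)**2 = 193600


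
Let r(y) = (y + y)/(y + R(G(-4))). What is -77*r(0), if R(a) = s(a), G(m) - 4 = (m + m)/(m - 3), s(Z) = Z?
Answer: 0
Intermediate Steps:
G(m) = 4 + 2*m/(-3 + m) (G(m) = 4 + (m + m)/(m - 3) = 4 + (2*m)/(-3 + m) = 4 + 2*m/(-3 + m))
R(a) = a
r(y) = 2*y/(36/7 + y) (r(y) = (y + y)/(y + 6*(-2 - 4)/(-3 - 4)) = (2*y)/(y + 6*(-6)/(-7)) = (2*y)/(y + 6*(-⅐)*(-6)) = (2*y)/(y + 36/7) = (2*y)/(36/7 + y) = 2*y/(36/7 + y))
-77*r(0) = -1078*0/(36 + 7*0) = -1078*0/(36 + 0) = -1078*0/36 = -77*0 = 0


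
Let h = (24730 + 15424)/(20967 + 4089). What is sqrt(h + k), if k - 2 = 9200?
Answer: 7*sqrt(204721179)/1044 ≈ 95.935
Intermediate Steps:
k = 9202 (k = 2 + 9200 = 9202)
h = 20077/12528 (h = 40154/25056 = 40154*(1/25056) = 20077/12528 ≈ 1.6026)
sqrt(h + k) = sqrt(20077/12528 + 9202) = sqrt(115302733/12528) = 7*sqrt(204721179)/1044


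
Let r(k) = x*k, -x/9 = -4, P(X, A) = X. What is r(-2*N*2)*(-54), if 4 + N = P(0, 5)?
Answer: -31104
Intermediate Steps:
N = -4 (N = -4 + 0 = -4)
x = 36 (x = -9*(-4) = 36)
r(k) = 36*k
r(-2*N*2)*(-54) = (36*(-2*(-4)*2))*(-54) = (36*(8*2))*(-54) = (36*16)*(-54) = 576*(-54) = -31104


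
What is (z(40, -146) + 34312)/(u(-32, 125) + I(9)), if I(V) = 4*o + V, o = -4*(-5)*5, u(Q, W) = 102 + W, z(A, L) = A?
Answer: 8588/159 ≈ 54.013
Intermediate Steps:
o = 100 (o = 20*5 = 100)
I(V) = 400 + V (I(V) = 4*100 + V = 400 + V)
(z(40, -146) + 34312)/(u(-32, 125) + I(9)) = (40 + 34312)/((102 + 125) + (400 + 9)) = 34352/(227 + 409) = 34352/636 = 34352*(1/636) = 8588/159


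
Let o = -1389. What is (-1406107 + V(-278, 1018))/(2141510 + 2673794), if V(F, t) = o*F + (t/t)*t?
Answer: -1018947/4815304 ≈ -0.21161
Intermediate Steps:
V(F, t) = t - 1389*F (V(F, t) = -1389*F + (t/t)*t = -1389*F + 1*t = -1389*F + t = t - 1389*F)
(-1406107 + V(-278, 1018))/(2141510 + 2673794) = (-1406107 + (1018 - 1389*(-278)))/(2141510 + 2673794) = (-1406107 + (1018 + 386142))/4815304 = (-1406107 + 387160)*(1/4815304) = -1018947*1/4815304 = -1018947/4815304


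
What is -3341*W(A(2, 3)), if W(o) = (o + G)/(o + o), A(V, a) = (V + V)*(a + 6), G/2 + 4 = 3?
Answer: -56797/36 ≈ -1577.7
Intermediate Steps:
G = -2 (G = -8 + 2*3 = -8 + 6 = -2)
A(V, a) = 2*V*(6 + a) (A(V, a) = (2*V)*(6 + a) = 2*V*(6 + a))
W(o) = (-2 + o)/(2*o) (W(o) = (o - 2)/(o + o) = (-2 + o)/((2*o)) = (-2 + o)*(1/(2*o)) = (-2 + o)/(2*o))
-3341*W(A(2, 3)) = -3341*(-2 + 2*2*(6 + 3))/(2*(2*2*(6 + 3))) = -3341*(-2 + 2*2*9)/(2*(2*2*9)) = -3341*(-2 + 36)/(2*36) = -3341*34/(2*36) = -3341*17/36 = -56797/36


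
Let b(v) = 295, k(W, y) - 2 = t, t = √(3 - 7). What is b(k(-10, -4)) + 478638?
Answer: 478933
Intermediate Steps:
t = 2*I (t = √(-4) = 2*I ≈ 2.0*I)
k(W, y) = 2 + 2*I
b(k(-10, -4)) + 478638 = 295 + 478638 = 478933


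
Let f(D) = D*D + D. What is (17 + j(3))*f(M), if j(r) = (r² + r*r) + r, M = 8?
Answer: 2736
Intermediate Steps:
j(r) = r + 2*r² (j(r) = (r² + r²) + r = 2*r² + r = r + 2*r²)
f(D) = D + D² (f(D) = D² + D = D + D²)
(17 + j(3))*f(M) = (17 + 3*(1 + 2*3))*(8*(1 + 8)) = (17 + 3*(1 + 6))*(8*9) = (17 + 3*7)*72 = (17 + 21)*72 = 38*72 = 2736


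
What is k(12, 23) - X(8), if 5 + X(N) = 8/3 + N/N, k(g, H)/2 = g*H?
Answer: 1660/3 ≈ 553.33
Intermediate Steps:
k(g, H) = 2*H*g (k(g, H) = 2*(g*H) = 2*(H*g) = 2*H*g)
X(N) = -4/3 (X(N) = -5 + (8/3 + N/N) = -5 + (8*(⅓) + 1) = -5 + (8/3 + 1) = -5 + 11/3 = -4/3)
k(12, 23) - X(8) = 2*23*12 - 1*(-4/3) = 552 + 4/3 = 1660/3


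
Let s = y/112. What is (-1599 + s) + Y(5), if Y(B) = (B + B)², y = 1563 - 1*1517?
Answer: -83921/56 ≈ -1498.6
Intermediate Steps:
y = 46 (y = 1563 - 1517 = 46)
Y(B) = 4*B² (Y(B) = (2*B)² = 4*B²)
s = 23/56 (s = 46/112 = 46*(1/112) = 23/56 ≈ 0.41071)
(-1599 + s) + Y(5) = (-1599 + 23/56) + 4*5² = -89521/56 + 4*25 = -89521/56 + 100 = -83921/56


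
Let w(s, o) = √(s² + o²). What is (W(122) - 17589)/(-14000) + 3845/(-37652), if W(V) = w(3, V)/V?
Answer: 152107757/131782000 - √14893/1708000 ≈ 1.1542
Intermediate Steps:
w(s, o) = √(o² + s²)
W(V) = √(9 + V²)/V (W(V) = √(V² + 3²)/V = √(V² + 9)/V = √(9 + V²)/V)
(W(122) - 17589)/(-14000) + 3845/(-37652) = (√(9 + 122²)/122 - 17589)/(-14000) + 3845/(-37652) = (√(9 + 14884)/122 - 17589)*(-1/14000) + 3845*(-1/37652) = (√14893/122 - 17589)*(-1/14000) - 3845/37652 = (-17589 + √14893/122)*(-1/14000) - 3845/37652 = (17589/14000 - √14893/1708000) - 3845/37652 = 152107757/131782000 - √14893/1708000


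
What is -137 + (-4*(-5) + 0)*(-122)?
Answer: -2577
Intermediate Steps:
-137 + (-4*(-5) + 0)*(-122) = -137 + (20 + 0)*(-122) = -137 + 20*(-122) = -137 - 2440 = -2577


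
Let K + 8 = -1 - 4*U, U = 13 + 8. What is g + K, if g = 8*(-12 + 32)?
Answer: 67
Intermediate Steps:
U = 21
K = -93 (K = -8 + (-1 - 4*21) = -8 + (-1 - 84) = -8 - 85 = -93)
g = 160 (g = 8*20 = 160)
g + K = 160 - 93 = 67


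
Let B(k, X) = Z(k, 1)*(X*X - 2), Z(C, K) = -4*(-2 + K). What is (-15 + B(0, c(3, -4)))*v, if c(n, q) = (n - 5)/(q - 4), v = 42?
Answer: -1911/2 ≈ -955.50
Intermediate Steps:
Z(C, K) = 8 - 4*K
c(n, q) = (-5 + n)/(-4 + q)
B(k, X) = -8 + 4*X**2 (B(k, X) = (8 - 4*1)*(X*X - 2) = (8 - 4)*(X**2 - 2) = 4*(-2 + X**2) = -8 + 4*X**2)
(-15 + B(0, c(3, -4)))*v = (-15 + (-8 + 4*((-5 + 3)/(-4 - 4))**2))*42 = (-15 + (-8 + 4*(-2/(-8))**2))*42 = (-15 + (-8 + 4*(-1/8*(-2))**2))*42 = (-15 + (-8 + 4*(1/4)**2))*42 = (-15 + (-8 + 4*(1/16)))*42 = (-15 + (-8 + 1/4))*42 = (-15 - 31/4)*42 = -91/4*42 = -1911/2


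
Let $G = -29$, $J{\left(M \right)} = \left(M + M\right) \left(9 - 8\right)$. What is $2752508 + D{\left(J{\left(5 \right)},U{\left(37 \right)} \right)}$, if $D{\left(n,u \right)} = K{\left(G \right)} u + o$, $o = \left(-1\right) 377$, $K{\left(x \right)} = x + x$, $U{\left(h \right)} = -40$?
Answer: $2754451$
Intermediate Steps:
$J{\left(M \right)} = 2 M$ ($J{\left(M \right)} = 2 M 1 = 2 M$)
$K{\left(x \right)} = 2 x$
$o = -377$
$D{\left(n,u \right)} = -377 - 58 u$ ($D{\left(n,u \right)} = 2 \left(-29\right) u - 377 = - 58 u - 377 = -377 - 58 u$)
$2752508 + D{\left(J{\left(5 \right)},U{\left(37 \right)} \right)} = 2752508 - -1943 = 2752508 + \left(-377 + 2320\right) = 2752508 + 1943 = 2754451$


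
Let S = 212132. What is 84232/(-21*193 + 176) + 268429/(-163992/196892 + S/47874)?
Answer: 39543476062626169/530213216264 ≈ 74580.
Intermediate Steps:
84232/(-21*193 + 176) + 268429/(-163992/196892 + S/47874) = 84232/(-21*193 + 176) + 268429/(-163992/196892 + 212132/47874) = 84232/(-4053 + 176) + 268429/(-163992*1/196892 + 212132*(1/47874)) = 84232/(-3877) + 268429/(-40998/49223 + 106066/23937) = 84232*(-1/3877) + 268429/(4239517592/1178250951) = -84232/3877 + 268429*(1178250951/4239517592) = -84232/3877 + 10202474984709/136758632 = 39543476062626169/530213216264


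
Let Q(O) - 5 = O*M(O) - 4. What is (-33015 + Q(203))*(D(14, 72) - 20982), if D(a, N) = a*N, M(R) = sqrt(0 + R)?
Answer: 659421636 - 4054722*sqrt(203) ≈ 6.0165e+8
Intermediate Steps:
M(R) = sqrt(R)
D(a, N) = N*a
Q(O) = 1 + O**(3/2) (Q(O) = 5 + (O*sqrt(O) - 4) = 5 + (O**(3/2) - 4) = 5 + (-4 + O**(3/2)) = 1 + O**(3/2))
(-33015 + Q(203))*(D(14, 72) - 20982) = (-33015 + (1 + 203**(3/2)))*(72*14 - 20982) = (-33015 + (1 + 203*sqrt(203)))*(1008 - 20982) = (-33014 + 203*sqrt(203))*(-19974) = 659421636 - 4054722*sqrt(203)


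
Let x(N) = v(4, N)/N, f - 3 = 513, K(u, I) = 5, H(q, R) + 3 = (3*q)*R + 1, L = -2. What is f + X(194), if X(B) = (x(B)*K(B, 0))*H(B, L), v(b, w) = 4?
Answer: 38392/97 ≈ 395.79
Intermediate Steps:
H(q, R) = -2 + 3*R*q (H(q, R) = -3 + ((3*q)*R + 1) = -3 + (3*R*q + 1) = -3 + (1 + 3*R*q) = -2 + 3*R*q)
f = 516 (f = 3 + 513 = 516)
x(N) = 4/N
X(B) = 20*(-2 - 6*B)/B (X(B) = ((4/B)*5)*(-2 + 3*(-2)*B) = (20/B)*(-2 - 6*B) = 20*(-2 - 6*B)/B)
f + X(194) = 516 + (-120 - 40/194) = 516 + (-120 - 40*1/194) = 516 + (-120 - 20/97) = 516 - 11660/97 = 38392/97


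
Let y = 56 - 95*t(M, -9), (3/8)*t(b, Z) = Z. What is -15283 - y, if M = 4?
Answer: -17619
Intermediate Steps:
t(b, Z) = 8*Z/3
y = 2336 (y = 56 - 760*(-9)/3 = 56 - 95*(-24) = 56 + 2280 = 2336)
-15283 - y = -15283 - 1*2336 = -15283 - 2336 = -17619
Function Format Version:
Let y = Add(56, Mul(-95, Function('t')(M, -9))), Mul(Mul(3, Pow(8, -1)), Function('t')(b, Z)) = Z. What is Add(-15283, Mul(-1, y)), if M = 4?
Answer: -17619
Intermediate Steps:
Function('t')(b, Z) = Mul(Rational(8, 3), Z)
y = 2336 (y = Add(56, Mul(-95, Mul(Rational(8, 3), -9))) = Add(56, Mul(-95, -24)) = Add(56, 2280) = 2336)
Add(-15283, Mul(-1, y)) = Add(-15283, Mul(-1, 2336)) = Add(-15283, -2336) = -17619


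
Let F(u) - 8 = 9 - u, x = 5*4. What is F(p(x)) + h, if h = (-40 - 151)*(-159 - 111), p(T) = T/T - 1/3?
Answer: 154759/3 ≈ 51586.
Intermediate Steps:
x = 20
p(T) = 2/3 (p(T) = 1 - 1*1/3 = 1 - 1/3 = 2/3)
F(u) = 17 - u (F(u) = 8 + (9 - u) = 17 - u)
h = 51570 (h = -191*(-270) = 51570)
F(p(x)) + h = (17 - 1*2/3) + 51570 = (17 - 2/3) + 51570 = 49/3 + 51570 = 154759/3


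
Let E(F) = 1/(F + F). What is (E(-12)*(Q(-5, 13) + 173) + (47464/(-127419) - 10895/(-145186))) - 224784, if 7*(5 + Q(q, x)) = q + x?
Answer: -9703207168371543/43165394846 ≈ -2.2479e+5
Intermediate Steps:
Q(q, x) = -5 + q/7 + x/7 (Q(q, x) = -5 + (q + x)/7 = -5 + (q/7 + x/7) = -5 + q/7 + x/7)
E(F) = 1/(2*F)
(E(-12)*(Q(-5, 13) + 173) + (47464/(-127419) - 10895/(-145186))) - 224784 = (((½)/(-12))*((-5 + (⅐)*(-5) + (⅐)*13) + 173) + (47464/(-127419) - 10895/(-145186))) - 224784 = (((½)*(-1/12))*((-5 - 5/7 + 13/7) + 173) + (47464*(-1/127419) - 10895*(-1/145186))) - 224784 = (-(-27/7 + 173)/24 + (-47464/127419 + 10895/145186)) - 224784 = (-1/24*1184/7 - 5502878299/18499454934) - 224784 = (-148/21 - 5502878299/18499454934) - 224784 = -317053308279/43165394846 - 224784 = -9703207168371543/43165394846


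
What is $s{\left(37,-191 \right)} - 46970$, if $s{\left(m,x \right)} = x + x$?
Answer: $-47352$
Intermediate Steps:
$s{\left(m,x \right)} = 2 x$
$s{\left(37,-191 \right)} - 46970 = 2 \left(-191\right) - 46970 = -382 - 46970 = -47352$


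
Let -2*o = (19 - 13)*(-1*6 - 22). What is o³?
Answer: 592704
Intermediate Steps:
o = 84 (o = -(19 - 13)*(-1*6 - 22)/2 = -3*(-6 - 22) = -3*(-28) = -½*(-168) = 84)
o³ = 84³ = 592704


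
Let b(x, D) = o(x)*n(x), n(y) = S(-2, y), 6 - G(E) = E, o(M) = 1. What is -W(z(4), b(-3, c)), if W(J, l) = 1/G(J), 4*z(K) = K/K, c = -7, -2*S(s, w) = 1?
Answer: -4/23 ≈ -0.17391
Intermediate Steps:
S(s, w) = -½ (S(s, w) = -½*1 = -½)
G(E) = 6 - E
n(y) = -½
z(K) = ¼ (z(K) = (K/K)/4 = (¼)*1 = ¼)
b(x, D) = -½ (b(x, D) = 1*(-½) = -½)
W(J, l) = 1/(6 - J)
-W(z(4), b(-3, c)) = -(-1)/(-6 + ¼) = -(-1)/(-23/4) = -(-1)*(-4)/23 = -1*4/23 = -4/23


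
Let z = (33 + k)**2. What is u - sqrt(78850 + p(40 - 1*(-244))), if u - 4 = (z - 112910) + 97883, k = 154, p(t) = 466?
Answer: 19946 - 2*sqrt(19829) ≈ 19664.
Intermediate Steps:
z = 34969 (z = (33 + 154)**2 = 187**2 = 34969)
u = 19946 (u = 4 + ((34969 - 112910) + 97883) = 4 + (-77941 + 97883) = 4 + 19942 = 19946)
u - sqrt(78850 + p(40 - 1*(-244))) = 19946 - sqrt(78850 + 466) = 19946 - sqrt(79316) = 19946 - 2*sqrt(19829)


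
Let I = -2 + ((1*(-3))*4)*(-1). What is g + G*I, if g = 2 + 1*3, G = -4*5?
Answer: -195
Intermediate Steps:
G = -20
g = 5 (g = 2 + 3 = 5)
I = 10 (I = -2 - 3*4*(-1) = -2 - 12*(-1) = -2 + 12 = 10)
g + G*I = 5 - 20*10 = 5 - 200 = -195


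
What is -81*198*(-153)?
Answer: 2453814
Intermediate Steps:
-81*198*(-153) = -16038*(-153) = 2453814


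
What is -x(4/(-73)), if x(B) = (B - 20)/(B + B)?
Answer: -183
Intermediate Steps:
x(B) = (-20 + B)/(2*B) (x(B) = (-20 + B)/((2*B)) = (-20 + B)*(1/(2*B)) = (-20 + B)/(2*B))
-x(4/(-73)) = -(-20 + 4/(-73))/(2*(4/(-73))) = -(-20 + 4*(-1/73))/(2*(4*(-1/73))) = -(-20 - 4/73)/(2*(-4/73)) = -(-73)*(-1464)/(2*4*73) = -1*183 = -183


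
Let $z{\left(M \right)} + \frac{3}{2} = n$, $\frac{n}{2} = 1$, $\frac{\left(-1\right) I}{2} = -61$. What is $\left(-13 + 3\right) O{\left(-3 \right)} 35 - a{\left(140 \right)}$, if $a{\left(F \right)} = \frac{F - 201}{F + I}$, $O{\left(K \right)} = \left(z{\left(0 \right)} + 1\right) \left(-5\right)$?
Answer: $\frac{687811}{262} \approx 2625.2$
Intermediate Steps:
$I = 122$ ($I = \left(-2\right) \left(-61\right) = 122$)
$n = 2$ ($n = 2 \cdot 1 = 2$)
$z{\left(M \right)} = \frac{1}{2}$ ($z{\left(M \right)} = - \frac{3}{2} + 2 = \frac{1}{2}$)
$O{\left(K \right)} = - \frac{15}{2}$ ($O{\left(K \right)} = \left(\frac{1}{2} + 1\right) \left(-5\right) = \frac{3}{2} \left(-5\right) = - \frac{15}{2}$)
$a{\left(F \right)} = \frac{-201 + F}{122 + F}$ ($a{\left(F \right)} = \frac{F - 201}{F + 122} = \frac{-201 + F}{122 + F}$)
$\left(-13 + 3\right) O{\left(-3 \right)} 35 - a{\left(140 \right)} = \left(-13 + 3\right) \left(- \frac{15}{2}\right) 35 - \frac{-201 + 140}{122 + 140} = \left(-10\right) \left(- \frac{15}{2}\right) 35 - \frac{1}{262} \left(-61\right) = 75 \cdot 35 - \frac{1}{262} \left(-61\right) = 2625 - - \frac{61}{262} = 2625 + \frac{61}{262} = \frac{687811}{262}$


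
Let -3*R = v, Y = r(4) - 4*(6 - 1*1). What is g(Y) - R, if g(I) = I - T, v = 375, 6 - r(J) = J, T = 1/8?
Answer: 855/8 ≈ 106.88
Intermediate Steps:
T = ⅛ ≈ 0.12500
r(J) = 6 - J
Y = -18 (Y = (6 - 1*4) - 4*(6 - 1*1) = (6 - 4) - 4*(6 - 1) = 2 - 4*5 = 2 - 20 = -18)
R = -125 (R = -⅓*375 = -125)
g(I) = -⅛ + I (g(I) = I - 1*⅛ = I - ⅛ = -⅛ + I)
g(Y) - R = (-⅛ - 18) - 1*(-125) = -145/8 + 125 = 855/8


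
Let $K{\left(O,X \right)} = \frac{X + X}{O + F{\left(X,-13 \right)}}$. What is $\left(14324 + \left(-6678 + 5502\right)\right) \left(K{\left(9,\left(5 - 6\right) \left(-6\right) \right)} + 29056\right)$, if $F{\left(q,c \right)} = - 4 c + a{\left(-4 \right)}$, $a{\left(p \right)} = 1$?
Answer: $\frac{11842955816}{31} \approx 3.8203 \cdot 10^{8}$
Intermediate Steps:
$F{\left(q,c \right)} = 1 - 4 c$ ($F{\left(q,c \right)} = - 4 c + 1 = 1 - 4 c$)
$K{\left(O,X \right)} = \frac{2 X}{53 + O}$ ($K{\left(O,X \right)} = \frac{X + X}{O + \left(1 - -52\right)} = \frac{2 X}{O + \left(1 + 52\right)} = \frac{2 X}{O + 53} = \frac{2 X}{53 + O}$)
$\left(14324 + \left(-6678 + 5502\right)\right) \left(K{\left(9,\left(5 - 6\right) \left(-6\right) \right)} + 29056\right) = \left(14324 + \left(-6678 + 5502\right)\right) \left(\frac{2 \left(5 - 6\right) \left(-6\right)}{53 + 9} + 29056\right) = \left(14324 - 1176\right) \left(\frac{2 \left(\left(-1\right) \left(-6\right)\right)}{62} + 29056\right) = 13148 \left(2 \cdot 6 \cdot \frac{1}{62} + 29056\right) = 13148 \left(\frac{6}{31} + 29056\right) = 13148 \cdot \frac{900742}{31} = \frac{11842955816}{31}$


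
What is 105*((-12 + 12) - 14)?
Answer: -1470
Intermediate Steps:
105*((-12 + 12) - 14) = 105*(0 - 14) = 105*(-14) = -1470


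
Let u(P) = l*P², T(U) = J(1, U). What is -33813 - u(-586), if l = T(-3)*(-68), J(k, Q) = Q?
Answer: -70086597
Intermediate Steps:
T(U) = U
l = 204 (l = -3*(-68) = 204)
u(P) = 204*P²
-33813 - u(-586) = -33813 - 204*(-586)² = -33813 - 204*343396 = -33813 - 1*70052784 = -33813 - 70052784 = -70086597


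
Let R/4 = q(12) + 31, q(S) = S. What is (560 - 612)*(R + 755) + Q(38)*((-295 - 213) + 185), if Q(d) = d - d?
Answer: -48204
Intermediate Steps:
Q(d) = 0
R = 172 (R = 4*(12 + 31) = 4*43 = 172)
(560 - 612)*(R + 755) + Q(38)*((-295 - 213) + 185) = (560 - 612)*(172 + 755) + 0*((-295 - 213) + 185) = -52*927 + 0*(-508 + 185) = -48204 + 0*(-323) = -48204 + 0 = -48204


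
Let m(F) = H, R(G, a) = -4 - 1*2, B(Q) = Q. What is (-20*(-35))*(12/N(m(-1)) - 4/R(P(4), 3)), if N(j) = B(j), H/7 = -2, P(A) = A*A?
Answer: -400/3 ≈ -133.33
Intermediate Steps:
P(A) = A²
R(G, a) = -6 (R(G, a) = -4 - 2 = -6)
H = -14 (H = 7*(-2) = -14)
m(F) = -14
N(j) = j
(-20*(-35))*(12/N(m(-1)) - 4/R(P(4), 3)) = (-20*(-35))*(12/(-14) - 4/(-6)) = 700*(12*(-1/14) - 4*(-⅙)) = 700*(-6/7 + ⅔) = 700*(-4/21) = -400/3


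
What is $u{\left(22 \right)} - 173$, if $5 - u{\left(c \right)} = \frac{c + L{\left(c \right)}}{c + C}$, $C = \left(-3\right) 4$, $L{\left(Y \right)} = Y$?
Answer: $- \frac{862}{5} \approx -172.4$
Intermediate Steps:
$C = -12$
$u{\left(c \right)} = 5 - \frac{2 c}{-12 + c}$ ($u{\left(c \right)} = 5 - \frac{c + c}{c - 12} = 5 - \frac{2 c}{-12 + c}$)
$u{\left(22 \right)} - 173 = \frac{3 \left(-20 + 22\right)}{-12 + 22} - 173 = 3 \cdot \frac{1}{10} \cdot 2 - 173 = \frac{3}{5} - 173 = - \frac{862}{5}$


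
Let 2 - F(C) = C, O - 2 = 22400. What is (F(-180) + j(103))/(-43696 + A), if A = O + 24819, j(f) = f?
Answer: 19/235 ≈ 0.080851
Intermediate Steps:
O = 22402 (O = 2 + 22400 = 22402)
F(C) = 2 - C
A = 47221 (A = 22402 + 24819 = 47221)
(F(-180) + j(103))/(-43696 + A) = ((2 - 1*(-180)) + 103)/(-43696 + 47221) = ((2 + 180) + 103)/3525 = (182 + 103)*(1/3525) = 285*(1/3525) = 19/235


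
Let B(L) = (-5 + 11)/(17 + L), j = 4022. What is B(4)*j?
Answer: 8044/7 ≈ 1149.1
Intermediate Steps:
B(L) = 6/(17 + L)
B(4)*j = (6/(17 + 4))*4022 = (6/21)*4022 = (6*(1/21))*4022 = (2/7)*4022 = 8044/7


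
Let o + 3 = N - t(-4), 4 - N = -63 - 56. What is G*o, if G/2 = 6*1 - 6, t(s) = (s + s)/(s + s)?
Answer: 0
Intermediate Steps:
t(s) = 1 (t(s) = (2*s)/((2*s)) = (2*s)*(1/(2*s)) = 1)
N = 123 (N = 4 - (-63 - 56) = 4 - 1*(-119) = 4 + 119 = 123)
o = 119 (o = -3 + (123 - 1*1) = -3 + (123 - 1) = -3 + 122 = 119)
G = 0 (G = 2*(6*1 - 6) = 2*(6 - 6) = 2*0 = 0)
G*o = 0*119 = 0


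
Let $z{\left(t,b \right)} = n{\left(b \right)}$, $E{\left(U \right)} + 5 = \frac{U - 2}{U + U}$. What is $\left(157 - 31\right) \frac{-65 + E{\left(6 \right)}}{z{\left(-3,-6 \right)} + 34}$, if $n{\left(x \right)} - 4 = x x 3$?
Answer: $- \frac{4389}{73} \approx -60.123$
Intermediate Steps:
$E{\left(U \right)} = -5 + \frac{-2 + U}{2 U}$ ($E{\left(U \right)} = -5 + \frac{U - 2}{U + U} = -5 + \frac{-2 + U}{2 U}$)
$n{\left(x \right)} = 4 + 3 x^{2}$ ($n{\left(x \right)} = 4 + x x 3 = 4 + x^{2} \cdot 3 = 4 + 3 x^{2}$)
$z{\left(t,b \right)} = 4 + 3 b^{2}$
$\left(157 - 31\right) \frac{-65 + E{\left(6 \right)}}{z{\left(-3,-6 \right)} + 34} = \left(157 - 31\right) \frac{-65 - \frac{14}{3}}{\left(4 + 3 \left(-6\right)^{2}\right) + 34} = 126 \frac{-65 - \frac{14}{3}}{\left(4 + 3 \cdot 36\right) + 34} = 126 \frac{-65 - \frac{14}{3}}{\left(4 + 108\right) + 34} = 126 \frac{-65 - \frac{14}{3}}{112 + 34} = 126 \left(- \frac{209}{3 \cdot 146}\right) = 126 \left(\left(- \frac{209}{3}\right) \frac{1}{146}\right) = 126 \left(- \frac{209}{438}\right) = - \frac{4389}{73}$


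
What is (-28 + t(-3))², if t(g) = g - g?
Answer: 784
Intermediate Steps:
t(g) = 0
(-28 + t(-3))² = (-28 + 0)² = (-28)² = 784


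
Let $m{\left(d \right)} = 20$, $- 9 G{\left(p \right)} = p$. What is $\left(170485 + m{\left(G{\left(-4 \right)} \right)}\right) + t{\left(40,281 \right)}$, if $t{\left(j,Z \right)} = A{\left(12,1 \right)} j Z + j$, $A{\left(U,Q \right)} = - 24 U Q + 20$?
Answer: $-2841775$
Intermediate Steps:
$A{\left(U,Q \right)} = 20 - 24 Q U$ ($A{\left(U,Q \right)} = - 24 Q U + 20 = 20 - 24 Q U$)
$G{\left(p \right)} = - \frac{p}{9}$
$t{\left(j,Z \right)} = j - 268 Z j$ ($t{\left(j,Z \right)} = \left(20 - 24 \cdot 12\right) j Z + j = \left(20 - 288\right) j Z + j = - 268 j Z + j = - 268 Z j + j = j - 268 Z j$)
$\left(170485 + m{\left(G{\left(-4 \right)} \right)}\right) + t{\left(40,281 \right)} = \left(170485 + 20\right) + 40 \left(1 - 75308\right) = 170505 + 40 \left(1 - 75308\right) = 170505 + 40 \left(-75307\right) = 170505 - 3012280 = -2841775$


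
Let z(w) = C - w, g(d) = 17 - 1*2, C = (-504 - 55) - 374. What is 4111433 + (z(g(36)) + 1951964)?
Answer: 6062449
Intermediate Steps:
C = -933 (C = -559 - 374 = -933)
g(d) = 15 (g(d) = 17 - 2 = 15)
z(w) = -933 - w
4111433 + (z(g(36)) + 1951964) = 4111433 + ((-933 - 1*15) + 1951964) = 4111433 + ((-933 - 15) + 1951964) = 4111433 + (-948 + 1951964) = 4111433 + 1951016 = 6062449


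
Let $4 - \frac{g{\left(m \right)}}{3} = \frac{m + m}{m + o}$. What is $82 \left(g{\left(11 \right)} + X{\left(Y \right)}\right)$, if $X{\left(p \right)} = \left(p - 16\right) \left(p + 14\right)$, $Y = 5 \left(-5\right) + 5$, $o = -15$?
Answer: $20049$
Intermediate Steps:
$g{\left(m \right)} = 12 - \frac{6 m}{-15 + m}$ ($g{\left(m \right)} = 12 - 3 \frac{m + m}{m - 15} = 12 - 3 \frac{2 m}{-15 + m} = 12 - \frac{6 m}{-15 + m}$)
$Y = -20$ ($Y = -25 + 5 = -20$)
$X{\left(p \right)} = \left(-16 + p\right) \left(14 + p\right)$
$82 \left(g{\left(11 \right)} + X{\left(Y \right)}\right) = 82 \left(\frac{6 \left(-30 + 11\right)}{-15 + 11} - \left(184 - 400\right)\right) = 82 \left(6 \frac{1}{-4} \left(-19\right) + \left(-224 + 400 + 40\right)\right) = 82 \left(6 \left(- \frac{1}{4}\right) \left(-19\right) + 216\right) = 82 \left(\frac{57}{2} + 216\right) = 82 \cdot \frac{489}{2} = 20049$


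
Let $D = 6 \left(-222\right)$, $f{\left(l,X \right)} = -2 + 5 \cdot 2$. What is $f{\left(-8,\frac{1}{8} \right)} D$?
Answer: $-10656$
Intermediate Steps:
$f{\left(l,X \right)} = 8$ ($f{\left(l,X \right)} = -2 + 10 = 8$)
$D = -1332$
$f{\left(-8,\frac{1}{8} \right)} D = 8 \left(-1332\right) = -10656$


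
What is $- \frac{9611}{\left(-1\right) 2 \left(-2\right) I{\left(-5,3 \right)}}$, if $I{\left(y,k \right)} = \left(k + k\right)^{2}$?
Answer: $- \frac{9611}{144} \approx -66.743$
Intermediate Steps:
$I{\left(y,k \right)} = 4 k^{2}$ ($I{\left(y,k \right)} = \left(2 k\right)^{2} = 4 k^{2}$)
$- \frac{9611}{\left(-1\right) 2 \left(-2\right) I{\left(-5,3 \right)}} = - \frac{9611}{\left(-1\right) 2 \left(-2\right) 4 \cdot 3^{2}} = - \frac{9611}{\left(-1\right) \left(- 4 \cdot 4 \cdot 9\right)} = - \frac{9611}{\left(-1\right) \left(\left(-4\right) 36\right)} = - \frac{9611}{\left(-1\right) \left(-144\right)} = - \frac{9611}{144}$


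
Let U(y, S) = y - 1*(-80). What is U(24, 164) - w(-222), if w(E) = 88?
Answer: 16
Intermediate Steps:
U(y, S) = 80 + y (U(y, S) = y + 80 = 80 + y)
U(24, 164) - w(-222) = (80 + 24) - 1*88 = 104 - 88 = 16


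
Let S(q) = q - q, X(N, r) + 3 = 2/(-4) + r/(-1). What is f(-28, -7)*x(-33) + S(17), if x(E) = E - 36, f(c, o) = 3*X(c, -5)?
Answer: -621/2 ≈ -310.50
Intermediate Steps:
X(N, r) = -7/2 - r (X(N, r) = -3 + (2/(-4) + r/(-1)) = -3 + (2*(-1/4) + r*(-1)) = -3 + (-1/2 - r) = -7/2 - r)
f(c, o) = 9/2 (f(c, o) = 3*(-7/2 - 1*(-5)) = 3*(-7/2 + 5) = 3*(3/2) = 9/2)
x(E) = -36 + E
S(q) = 0
f(-28, -7)*x(-33) + S(17) = 9*(-36 - 33)/2 + 0 = (9/2)*(-69) + 0 = -621/2 + 0 = -621/2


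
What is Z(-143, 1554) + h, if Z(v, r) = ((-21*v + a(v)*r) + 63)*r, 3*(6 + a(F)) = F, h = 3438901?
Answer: -121397027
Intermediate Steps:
a(F) = -6 + F/3
Z(v, r) = r*(63 - 21*v + r*(-6 + v/3)) (Z(v, r) = ((-21*v + (-6 + v/3)*r) + 63)*r = ((-21*v + r*(-6 + v/3)) + 63)*r = (63 - 21*v + r*(-6 + v/3))*r = r*(63 - 21*v + r*(-6 + v/3)))
Z(-143, 1554) + h = (⅓)*1554*(189 - 63*(-143) + 1554*(-18 - 143)) + 3438901 = (⅓)*1554*(189 + 9009 + 1554*(-161)) + 3438901 = (⅓)*1554*(189 + 9009 - 250194) + 3438901 = (⅓)*1554*(-240996) + 3438901 = -124835928 + 3438901 = -121397027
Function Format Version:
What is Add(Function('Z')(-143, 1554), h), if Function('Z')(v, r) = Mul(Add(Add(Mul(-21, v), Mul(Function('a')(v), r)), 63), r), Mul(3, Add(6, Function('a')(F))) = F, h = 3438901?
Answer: -121397027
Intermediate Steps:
Function('a')(F) = Add(-6, Mul(Rational(1, 3), F))
Function('Z')(v, r) = Mul(r, Add(63, Mul(-21, v), Mul(r, Add(-6, Mul(Rational(1, 3), v))))) (Function('Z')(v, r) = Mul(Add(Add(Mul(-21, v), Mul(Add(-6, Mul(Rational(1, 3), v)), r)), 63), r) = Mul(Add(Add(Mul(-21, v), Mul(r, Add(-6, Mul(Rational(1, 3), v)))), 63), r) = Mul(Add(63, Mul(-21, v), Mul(r, Add(-6, Mul(Rational(1, 3), v)))), r) = Mul(r, Add(63, Mul(-21, v), Mul(r, Add(-6, Mul(Rational(1, 3), v))))))
Add(Function('Z')(-143, 1554), h) = Add(Mul(Rational(1, 3), 1554, Add(189, Mul(-63, -143), Mul(1554, Add(-18, -143)))), 3438901) = Add(Mul(Rational(1, 3), 1554, Add(189, 9009, Mul(1554, -161))), 3438901) = Add(Mul(Rational(1, 3), 1554, Add(189, 9009, -250194)), 3438901) = Add(Mul(Rational(1, 3), 1554, -240996), 3438901) = Add(-124835928, 3438901) = -121397027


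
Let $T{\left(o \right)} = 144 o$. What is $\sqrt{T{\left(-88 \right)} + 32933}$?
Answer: $\sqrt{20261} \approx 142.34$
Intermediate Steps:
$\sqrt{T{\left(-88 \right)} + 32933} = \sqrt{144 \left(-88\right) + 32933} = \sqrt{-12672 + 32933} = \sqrt{20261}$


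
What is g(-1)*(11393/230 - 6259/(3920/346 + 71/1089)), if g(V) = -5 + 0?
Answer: 246753054151/98749258 ≈ 2498.8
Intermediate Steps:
g(V) = -5
g(-1)*(11393/230 - 6259/(3920/346 + 71/1089)) = -5*(11393/230 - 6259/(3920/346 + 71/1089)) = -5*(11393*(1/230) - 6259/(3920*(1/346) + 71*(1/1089))) = -5*(11393/230 - 6259/(1960/173 + 71/1089)) = -5*(11393/230 - 6259/2146723/188397) = -5*(11393/230 - 6259*188397/2146723) = -5*(11393/230 - 1179176823/2146723) = -5*(-246753054151/493746290) = 246753054151/98749258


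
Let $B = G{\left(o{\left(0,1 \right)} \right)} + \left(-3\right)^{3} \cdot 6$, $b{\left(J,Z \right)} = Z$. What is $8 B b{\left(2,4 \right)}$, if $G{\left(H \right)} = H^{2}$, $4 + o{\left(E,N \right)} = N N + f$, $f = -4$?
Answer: $-3616$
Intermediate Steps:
$o{\left(E,N \right)} = -8 + N^{2}$ ($o{\left(E,N \right)} = -4 + \left(N N - 4\right) = -4 + \left(N^{2} - 4\right) = -4 + \left(-4 + N^{2}\right) = -8 + N^{2}$)
$B = -113$ ($B = \left(-8 + 1^{2}\right)^{2} + \left(-3\right)^{3} \cdot 6 = \left(-8 + 1\right)^{2} - 162 = \left(-7\right)^{2} - 162 = 49 - 162 = -113$)
$8 B b{\left(2,4 \right)} = 8 \left(-113\right) 4 = \left(-904\right) 4 = -3616$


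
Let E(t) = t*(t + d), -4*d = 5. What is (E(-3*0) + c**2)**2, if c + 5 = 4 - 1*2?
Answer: 81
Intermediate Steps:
d = -5/4 (d = -1/4*5 = -5/4 ≈ -1.2500)
c = -3 (c = -5 + (4 - 1*2) = -5 + (4 - 2) = -5 + 2 = -3)
E(t) = t*(-5/4 + t) (E(t) = t*(t - 5/4) = t*(-5/4 + t))
(E(-3*0) + c**2)**2 = ((-3*0)*(-5 + 4*(-3*0))/4 + (-3)**2)**2 = ((1/4)*0*(-5 + 4*0) + 9)**2 = ((1/4)*0*(-5 + 0) + 9)**2 = ((1/4)*0*(-5) + 9)**2 = (0 + 9)**2 = 9**2 = 81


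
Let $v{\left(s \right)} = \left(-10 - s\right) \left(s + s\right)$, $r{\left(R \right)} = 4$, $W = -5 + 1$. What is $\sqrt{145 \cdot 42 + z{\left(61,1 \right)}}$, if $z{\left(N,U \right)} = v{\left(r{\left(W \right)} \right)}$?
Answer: $7 \sqrt{122} \approx 77.318$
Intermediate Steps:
$W = -4$
$v{\left(s \right)} = 2 s \left(-10 - s\right)$ ($v{\left(s \right)} = \left(-10 - s\right) 2 s = 2 s \left(-10 - s\right)$)
$z{\left(N,U \right)} = -112$ ($z{\left(N,U \right)} = \left(-2\right) 4 \left(10 + 4\right) = \left(-2\right) 4 \cdot 14 = -112$)
$\sqrt{145 \cdot 42 + z{\left(61,1 \right)}} = \sqrt{145 \cdot 42 - 112} = \sqrt{6090 - 112} = \sqrt{5978} = 7 \sqrt{122}$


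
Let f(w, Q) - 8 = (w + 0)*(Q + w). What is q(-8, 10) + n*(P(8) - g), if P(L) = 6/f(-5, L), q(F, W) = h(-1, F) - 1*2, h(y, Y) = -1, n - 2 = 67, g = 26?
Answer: -12993/7 ≈ -1856.1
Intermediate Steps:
n = 69 (n = 2 + 67 = 69)
f(w, Q) = 8 + w*(Q + w) (f(w, Q) = 8 + (w + 0)*(Q + w) = 8 + w*(Q + w))
q(F, W) = -3 (q(F, W) = -1 - 1*2 = -1 - 2 = -3)
P(L) = 6/(33 - 5*L) (P(L) = 6/(8 + (-5)² + L*(-5)) = 6/(8 + 25 - 5*L) = 6/(33 - 5*L))
q(-8, 10) + n*(P(8) - g) = -3 + 69*(6/(33 - 5*8) - 1*26) = -3 + 69*(6/(33 - 40) - 26) = -3 + 69*(6/(-7) - 26) = -3 + 69*(6*(-⅐) - 26) = -3 + 69*(-6/7 - 26) = -3 + 69*(-188/7) = -3 - 12972/7 = -12993/7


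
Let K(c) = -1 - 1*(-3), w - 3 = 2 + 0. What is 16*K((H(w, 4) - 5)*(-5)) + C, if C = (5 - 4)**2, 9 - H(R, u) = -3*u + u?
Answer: 33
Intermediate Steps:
w = 5 (w = 3 + (2 + 0) = 3 + 2 = 5)
H(R, u) = 9 + 2*u (H(R, u) = 9 - (-3*u + u) = 9 - (-2)*u = 9 + 2*u)
K(c) = 2 (K(c) = -1 + 3 = 2)
C = 1 (C = 1**2 = 1)
16*K((H(w, 4) - 5)*(-5)) + C = 16*2 + 1 = 32 + 1 = 33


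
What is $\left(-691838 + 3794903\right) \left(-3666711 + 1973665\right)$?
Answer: $-5253631785990$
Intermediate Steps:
$\left(-691838 + 3794903\right) \left(-3666711 + 1973665\right) = 3103065 \left(-1693046\right) = -5253631785990$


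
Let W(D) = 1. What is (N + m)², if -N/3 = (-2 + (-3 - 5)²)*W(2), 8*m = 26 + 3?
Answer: 2128681/64 ≈ 33261.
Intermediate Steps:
m = 29/8 (m = (26 + 3)/8 = (⅛)*29 = 29/8 ≈ 3.6250)
N = -186 (N = -3*(-2 + (-3 - 5)²) = -3*(-2 + (-8)²) = -3*(-2 + 64) = -186 ≈ -186.00)
(N + m)² = (-186 + 29/8)² = (-1459/8)² = 2128681/64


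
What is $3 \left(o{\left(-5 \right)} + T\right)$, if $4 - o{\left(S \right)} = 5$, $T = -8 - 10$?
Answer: $-57$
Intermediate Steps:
$T = -18$ ($T = -8 - 10 = -18$)
$o{\left(S \right)} = -1$ ($o{\left(S \right)} = 4 - 5 = -1$)
$3 \left(o{\left(-5 \right)} + T\right) = 3 \left(-1 - 18\right) = 3 \left(-19\right) = -57$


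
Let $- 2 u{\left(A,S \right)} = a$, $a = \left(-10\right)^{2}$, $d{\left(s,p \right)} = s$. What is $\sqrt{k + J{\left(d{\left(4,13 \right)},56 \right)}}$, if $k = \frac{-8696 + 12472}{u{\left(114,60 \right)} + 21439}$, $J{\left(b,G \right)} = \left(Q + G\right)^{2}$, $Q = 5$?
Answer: $\frac{\sqrt{1702398528305}}{21389} \approx 61.001$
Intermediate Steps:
$a = 100$
$u{\left(A,S \right)} = -50$ ($u{\left(A,S \right)} = \left(- \frac{1}{2}\right) 100 = -50$)
$J{\left(b,G \right)} = \left(5 + G\right)^{2}$
$k = \frac{3776}{21389}$ ($k = \frac{-8696 + 12472}{-50 + 21439} = \frac{3776}{21389} \approx 0.17654$)
$\sqrt{k + J{\left(d{\left(4,13 \right)},56 \right)}} = \sqrt{\frac{3776}{21389} + \left(5 + 56\right)^{2}} = \sqrt{\frac{3776}{21389} + 61^{2}} = \sqrt{\frac{3776}{21389} + 3721} = \sqrt{\frac{79592245}{21389}} = \frac{\sqrt{1702398528305}}{21389}$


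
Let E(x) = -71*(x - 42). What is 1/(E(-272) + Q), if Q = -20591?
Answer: 1/1703 ≈ 0.00058720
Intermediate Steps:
E(x) = 2982 - 71*x (E(x) = -71*(-42 + x) = 2982 - 71*x)
1/(E(-272) + Q) = 1/((2982 - 71*(-272)) - 20591) = 1/((2982 + 19312) - 20591) = 1/(22294 - 20591) = 1/1703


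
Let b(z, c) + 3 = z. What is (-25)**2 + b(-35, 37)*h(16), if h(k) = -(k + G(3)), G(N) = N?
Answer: 1347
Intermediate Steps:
h(k) = -3 - k (h(k) = -(k + 3) = -(3 + k) = -3 - k)
b(z, c) = -3 + z
(-25)**2 + b(-35, 37)*h(16) = (-25)**2 + (-3 - 35)*(-3 - 1*16) = 625 - 38*(-3 - 16) = 625 - 38*(-19) = 625 + 722 = 1347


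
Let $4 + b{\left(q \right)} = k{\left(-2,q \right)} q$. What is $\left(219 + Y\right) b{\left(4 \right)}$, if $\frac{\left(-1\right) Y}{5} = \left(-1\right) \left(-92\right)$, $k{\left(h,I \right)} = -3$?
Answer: $3856$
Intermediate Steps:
$b{\left(q \right)} = -4 - 3 q$
$Y = -460$ ($Y = - 5 \left(\left(-1\right) \left(-92\right)\right) = \left(-5\right) 92 = -460$)
$\left(219 + Y\right) b{\left(4 \right)} = \left(219 - 460\right) \left(-4 - 12\right) = - 241 \left(-4 - 12\right) = \left(-241\right) \left(-16\right) = 3856$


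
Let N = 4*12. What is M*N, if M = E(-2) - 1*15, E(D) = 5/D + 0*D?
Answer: -840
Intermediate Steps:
E(D) = 5/D (E(D) = 5/D + 0 = 5/D)
N = 48
M = -35/2 (M = 5/(-2) - 1*15 = 5*(-½) - 15 = -5/2 - 15 = -35/2 ≈ -17.500)
M*N = -35/2*48 = -840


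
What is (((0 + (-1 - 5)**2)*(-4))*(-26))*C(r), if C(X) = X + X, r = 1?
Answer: 7488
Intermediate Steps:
C(X) = 2*X
(((0 + (-1 - 5)**2)*(-4))*(-26))*C(r) = (((0 + (-1 - 5)**2)*(-4))*(-26))*(2*1) = (((0 + (-6)**2)*(-4))*(-26))*2 = (((0 + 36)*(-4))*(-26))*2 = ((36*(-4))*(-26))*2 = -144*(-26)*2 = 3744*2 = 7488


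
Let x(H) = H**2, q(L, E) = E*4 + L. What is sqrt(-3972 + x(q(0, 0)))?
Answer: 2*I*sqrt(993) ≈ 63.024*I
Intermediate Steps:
q(L, E) = L + 4*E (q(L, E) = 4*E + L = L + 4*E)
sqrt(-3972 + x(q(0, 0))) = sqrt(-3972 + (0 + 4*0)**2) = sqrt(-3972 + (0 + 0)**2) = sqrt(-3972 + 0**2) = sqrt(-3972 + 0) = sqrt(-3972) = 2*I*sqrt(993)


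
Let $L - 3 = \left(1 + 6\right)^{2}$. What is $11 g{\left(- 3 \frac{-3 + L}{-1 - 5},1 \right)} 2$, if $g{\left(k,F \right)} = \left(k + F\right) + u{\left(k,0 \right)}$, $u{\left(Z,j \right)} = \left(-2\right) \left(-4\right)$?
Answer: $737$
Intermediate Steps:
$L = 52$ ($L = 3 + \left(1 + 6\right)^{2} = 3 + 7^{2} = 3 + 49 = 52$)
$u{\left(Z,j \right)} = 8$
$g{\left(k,F \right)} = 8 + F + k$ ($g{\left(k,F \right)} = \left(k + F\right) + 8 = \left(F + k\right) + 8 = 8 + F + k$)
$11 g{\left(- 3 \frac{-3 + L}{-1 - 5},1 \right)} 2 = 11 \left(8 + 1 - 3 \frac{-3 + 52}{-1 - 5}\right) 2 = 11 \left(8 + 1 - 3 \frac{49}{-6}\right) 2 = 11 \left(8 + 1 - 3 \cdot 49 \left(- \frac{1}{6}\right)\right) 2 = 11 \left(8 + 1 - - \frac{49}{2}\right) 2 = 11 \left(8 + 1 + \frac{49}{2}\right) 2 = 11 \cdot \frac{67}{2} \cdot 2 = \frac{737}{2} \cdot 2 = 737$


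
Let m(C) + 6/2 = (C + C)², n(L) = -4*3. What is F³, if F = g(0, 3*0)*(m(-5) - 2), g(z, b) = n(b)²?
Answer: 2560108032000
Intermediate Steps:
n(L) = -12
g(z, b) = 144 (g(z, b) = (-12)² = 144)
m(C) = -3 + 4*C² (m(C) = -3 + (C + C)² = -3 + (2*C)² = -3 + 4*C²)
F = 13680 (F = 144*((-3 + 4*(-5)²) - 2) = 144*((-3 + 4*25) - 2) = 144*((-3 + 100) - 2) = 144*(97 - 2) = 144*95 = 13680)
F³ = 13680³ = 2560108032000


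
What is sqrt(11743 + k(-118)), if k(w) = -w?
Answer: sqrt(11861) ≈ 108.91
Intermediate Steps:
sqrt(11743 + k(-118)) = sqrt(11743 - 1*(-118)) = sqrt(11743 + 118) = sqrt(11861)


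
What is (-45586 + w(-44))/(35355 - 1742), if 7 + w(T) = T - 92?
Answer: -45729/33613 ≈ -1.3605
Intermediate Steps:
w(T) = -99 + T (w(T) = -7 + (T - 92) = -7 + (-92 + T) = -99 + T)
(-45586 + w(-44))/(35355 - 1742) = (-45586 + (-99 - 44))/(35355 - 1742) = (-45586 - 143)/33613 = -45729*1/33613 = -45729/33613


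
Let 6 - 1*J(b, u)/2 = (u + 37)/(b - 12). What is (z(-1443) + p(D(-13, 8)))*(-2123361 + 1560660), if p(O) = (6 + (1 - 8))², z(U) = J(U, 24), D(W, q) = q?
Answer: -3570712979/485 ≈ -7.3623e+6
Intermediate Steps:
J(b, u) = 12 - 2*(37 + u)/(-12 + b) (J(b, u) = 12 - 2*(u + 37)/(b - 12) = 12 - 2*(37 + u)/(-12 + b))
z(U) = 2*(-133 + 6*U)/(-12 + U) (z(U) = 2*(-109 - 1*24 + 6*U)/(-12 + U) = 2*(-109 - 24 + 6*U)/(-12 + U) = 2*(-133 + 6*U)/(-12 + U))
p(O) = 1 (p(O) = (6 - 7)² = (-1)² = 1)
(z(-1443) + p(D(-13, 8)))*(-2123361 + 1560660) = (2*(-133 + 6*(-1443))/(-12 - 1443) + 1)*(-2123361 + 1560660) = (2*(-133 - 8658)/(-1455) + 1)*(-562701) = (2*(-1/1455)*(-8791) + 1)*(-562701) = (17582/1455 + 1)*(-562701) = (19037/1455)*(-562701) = -3570712979/485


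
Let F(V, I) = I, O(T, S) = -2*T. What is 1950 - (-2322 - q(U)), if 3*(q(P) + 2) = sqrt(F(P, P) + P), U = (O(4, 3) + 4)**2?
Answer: 4270 + 4*sqrt(2)/3 ≈ 4271.9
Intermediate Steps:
U = 16 (U = (-2*4 + 4)**2 = (-8 + 4)**2 = (-4)**2 = 16)
q(P) = -2 + sqrt(2)*sqrt(P)/3 (q(P) = -2 + sqrt(P + P)/3 = -2 + sqrt(2*P)/3 = -2 + (sqrt(2)*sqrt(P))/3 = -2 + sqrt(2)*sqrt(P)/3)
1950 - (-2322 - q(U)) = 1950 - (-2322 - (-2 + sqrt(2)*sqrt(16)/3)) = 1950 - (-2322 - (-2 + (1/3)*sqrt(2)*4)) = 1950 - (-2322 - (-2 + 4*sqrt(2)/3)) = 1950 - (-2322 + (2 - 4*sqrt(2)/3)) = 1950 - (-2320 - 4*sqrt(2)/3) = 1950 + (2320 + 4*sqrt(2)/3) = 4270 + 4*sqrt(2)/3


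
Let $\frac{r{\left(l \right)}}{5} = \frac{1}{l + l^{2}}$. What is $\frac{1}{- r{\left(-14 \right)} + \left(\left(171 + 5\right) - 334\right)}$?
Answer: $- \frac{182}{28761} \approx -0.006328$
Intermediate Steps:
$r{\left(l \right)} = \frac{5}{l + l^{2}}$
$\frac{1}{- r{\left(-14 \right)} + \left(\left(171 + 5\right) - 334\right)} = \frac{1}{- \frac{5}{\left(-14\right) \left(1 - 14\right)} + \left(\left(171 + 5\right) - 334\right)} = \frac{1}{- \frac{5 \left(-1\right)}{14 \left(-13\right)} + \left(176 - 334\right)} = \frac{1}{- \frac{5 \left(-1\right) \left(-1\right)}{14 \cdot 13} - 158} = \frac{1}{\left(-1\right) \frac{5}{182} - 158} = \frac{1}{- \frac{5}{182} - 158} = \frac{1}{- \frac{28761}{182}} = - \frac{182}{28761}$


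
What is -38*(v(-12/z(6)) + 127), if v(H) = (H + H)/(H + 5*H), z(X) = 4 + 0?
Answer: -14516/3 ≈ -4838.7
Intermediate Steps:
z(X) = 4
v(H) = ⅓ (v(H) = (2*H)/((6*H)) = (2*H)*(1/(6*H)) = ⅓)
-38*(v(-12/z(6)) + 127) = -38*(⅓ + 127) = -38*382/3 = -14516/3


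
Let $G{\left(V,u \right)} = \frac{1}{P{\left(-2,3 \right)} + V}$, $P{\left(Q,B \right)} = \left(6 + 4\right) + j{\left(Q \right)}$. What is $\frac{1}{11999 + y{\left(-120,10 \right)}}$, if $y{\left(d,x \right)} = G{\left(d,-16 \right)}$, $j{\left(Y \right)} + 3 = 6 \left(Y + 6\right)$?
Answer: $\frac{89}{1067910} \approx 8.334 \cdot 10^{-5}$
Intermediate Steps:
$j{\left(Y \right)} = 33 + 6 Y$ ($j{\left(Y \right)} = -3 + 6 \left(Y + 6\right) = -3 + 6 \left(6 + Y\right) = -3 + \left(36 + 6 Y\right) = 33 + 6 Y$)
$P{\left(Q,B \right)} = 43 + 6 Q$ ($P{\left(Q,B \right)} = \left(6 + 4\right) + \left(33 + 6 Q\right) = 10 + \left(33 + 6 Q\right) = 43 + 6 Q$)
$G{\left(V,u \right)} = \frac{1}{31 + V}$ ($G{\left(V,u \right)} = \frac{1}{\left(43 + 6 \left(-2\right)\right) + V} = \frac{1}{\left(43 - 12\right) + V} = \frac{1}{31 + V}$)
$y{\left(d,x \right)} = \frac{1}{31 + d}$
$\frac{1}{11999 + y{\left(-120,10 \right)}} = \frac{1}{11999 + \frac{1}{31 - 120}} = \frac{1}{11999 + \frac{1}{-89}} = \frac{1}{11999 - \frac{1}{89}} = \frac{1}{\frac{1067910}{89}} = \frac{89}{1067910}$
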